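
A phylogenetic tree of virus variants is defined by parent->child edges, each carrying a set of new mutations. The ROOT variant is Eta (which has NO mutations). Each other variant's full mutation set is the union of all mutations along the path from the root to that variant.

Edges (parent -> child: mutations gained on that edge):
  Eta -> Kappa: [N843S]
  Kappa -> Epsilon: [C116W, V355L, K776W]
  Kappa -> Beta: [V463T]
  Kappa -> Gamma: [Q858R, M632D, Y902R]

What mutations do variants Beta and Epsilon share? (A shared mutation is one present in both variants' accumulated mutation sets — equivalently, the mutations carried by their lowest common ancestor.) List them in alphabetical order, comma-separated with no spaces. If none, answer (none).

Accumulating mutations along path to Beta:
  At Eta: gained [] -> total []
  At Kappa: gained ['N843S'] -> total ['N843S']
  At Beta: gained ['V463T'] -> total ['N843S', 'V463T']
Mutations(Beta) = ['N843S', 'V463T']
Accumulating mutations along path to Epsilon:
  At Eta: gained [] -> total []
  At Kappa: gained ['N843S'] -> total ['N843S']
  At Epsilon: gained ['C116W', 'V355L', 'K776W'] -> total ['C116W', 'K776W', 'N843S', 'V355L']
Mutations(Epsilon) = ['C116W', 'K776W', 'N843S', 'V355L']
Intersection: ['N843S', 'V463T'] ∩ ['C116W', 'K776W', 'N843S', 'V355L'] = ['N843S']

Answer: N843S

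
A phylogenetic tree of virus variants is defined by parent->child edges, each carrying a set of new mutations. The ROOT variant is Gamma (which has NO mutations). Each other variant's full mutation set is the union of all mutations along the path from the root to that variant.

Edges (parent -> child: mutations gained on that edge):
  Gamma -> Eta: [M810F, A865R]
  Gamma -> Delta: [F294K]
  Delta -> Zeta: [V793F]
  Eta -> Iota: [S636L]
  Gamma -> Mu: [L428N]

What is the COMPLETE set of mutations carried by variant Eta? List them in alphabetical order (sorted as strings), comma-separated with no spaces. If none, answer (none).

At Gamma: gained [] -> total []
At Eta: gained ['M810F', 'A865R'] -> total ['A865R', 'M810F']

Answer: A865R,M810F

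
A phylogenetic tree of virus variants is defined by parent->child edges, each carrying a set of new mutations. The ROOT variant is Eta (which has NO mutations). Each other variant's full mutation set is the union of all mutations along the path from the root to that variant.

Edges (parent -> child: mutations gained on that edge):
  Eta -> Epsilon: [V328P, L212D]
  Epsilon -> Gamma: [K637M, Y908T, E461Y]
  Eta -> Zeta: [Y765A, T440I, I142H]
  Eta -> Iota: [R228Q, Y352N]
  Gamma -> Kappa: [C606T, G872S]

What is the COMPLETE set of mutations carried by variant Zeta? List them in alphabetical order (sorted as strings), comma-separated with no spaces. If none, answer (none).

At Eta: gained [] -> total []
At Zeta: gained ['Y765A', 'T440I', 'I142H'] -> total ['I142H', 'T440I', 'Y765A']

Answer: I142H,T440I,Y765A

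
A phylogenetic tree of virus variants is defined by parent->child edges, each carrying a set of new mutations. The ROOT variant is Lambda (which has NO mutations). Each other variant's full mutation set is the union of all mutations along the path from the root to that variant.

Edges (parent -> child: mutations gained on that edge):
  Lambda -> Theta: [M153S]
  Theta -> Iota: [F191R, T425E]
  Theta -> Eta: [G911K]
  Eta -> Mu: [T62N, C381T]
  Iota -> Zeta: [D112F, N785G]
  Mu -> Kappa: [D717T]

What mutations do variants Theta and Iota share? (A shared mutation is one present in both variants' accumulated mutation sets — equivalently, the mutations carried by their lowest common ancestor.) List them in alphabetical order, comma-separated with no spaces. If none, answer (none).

Accumulating mutations along path to Theta:
  At Lambda: gained [] -> total []
  At Theta: gained ['M153S'] -> total ['M153S']
Mutations(Theta) = ['M153S']
Accumulating mutations along path to Iota:
  At Lambda: gained [] -> total []
  At Theta: gained ['M153S'] -> total ['M153S']
  At Iota: gained ['F191R', 'T425E'] -> total ['F191R', 'M153S', 'T425E']
Mutations(Iota) = ['F191R', 'M153S', 'T425E']
Intersection: ['M153S'] ∩ ['F191R', 'M153S', 'T425E'] = ['M153S']

Answer: M153S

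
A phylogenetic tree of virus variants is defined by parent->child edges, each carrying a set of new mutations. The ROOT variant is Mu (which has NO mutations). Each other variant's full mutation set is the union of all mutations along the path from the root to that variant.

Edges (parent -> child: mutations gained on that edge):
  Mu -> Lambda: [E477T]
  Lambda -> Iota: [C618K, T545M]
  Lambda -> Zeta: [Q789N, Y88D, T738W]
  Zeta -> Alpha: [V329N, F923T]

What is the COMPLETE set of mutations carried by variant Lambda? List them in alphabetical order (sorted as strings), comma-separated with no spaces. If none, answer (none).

At Mu: gained [] -> total []
At Lambda: gained ['E477T'] -> total ['E477T']

Answer: E477T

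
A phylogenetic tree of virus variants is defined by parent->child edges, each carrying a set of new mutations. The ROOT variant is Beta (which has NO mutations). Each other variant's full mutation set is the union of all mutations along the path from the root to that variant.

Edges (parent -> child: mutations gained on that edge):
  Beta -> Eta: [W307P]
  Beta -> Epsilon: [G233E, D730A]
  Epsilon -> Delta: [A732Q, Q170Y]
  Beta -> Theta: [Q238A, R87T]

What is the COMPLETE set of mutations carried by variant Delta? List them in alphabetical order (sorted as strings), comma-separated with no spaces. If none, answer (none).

At Beta: gained [] -> total []
At Epsilon: gained ['G233E', 'D730A'] -> total ['D730A', 'G233E']
At Delta: gained ['A732Q', 'Q170Y'] -> total ['A732Q', 'D730A', 'G233E', 'Q170Y']

Answer: A732Q,D730A,G233E,Q170Y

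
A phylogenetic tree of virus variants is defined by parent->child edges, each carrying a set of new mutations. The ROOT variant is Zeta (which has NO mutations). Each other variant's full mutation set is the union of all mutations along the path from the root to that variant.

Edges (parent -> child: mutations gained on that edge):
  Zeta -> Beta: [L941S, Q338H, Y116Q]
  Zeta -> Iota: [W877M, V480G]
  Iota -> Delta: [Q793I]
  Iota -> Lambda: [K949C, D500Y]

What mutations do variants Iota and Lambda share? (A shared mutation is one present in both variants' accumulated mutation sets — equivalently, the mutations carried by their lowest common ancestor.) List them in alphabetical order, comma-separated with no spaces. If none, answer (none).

Accumulating mutations along path to Iota:
  At Zeta: gained [] -> total []
  At Iota: gained ['W877M', 'V480G'] -> total ['V480G', 'W877M']
Mutations(Iota) = ['V480G', 'W877M']
Accumulating mutations along path to Lambda:
  At Zeta: gained [] -> total []
  At Iota: gained ['W877M', 'V480G'] -> total ['V480G', 'W877M']
  At Lambda: gained ['K949C', 'D500Y'] -> total ['D500Y', 'K949C', 'V480G', 'W877M']
Mutations(Lambda) = ['D500Y', 'K949C', 'V480G', 'W877M']
Intersection: ['V480G', 'W877M'] ∩ ['D500Y', 'K949C', 'V480G', 'W877M'] = ['V480G', 'W877M']

Answer: V480G,W877M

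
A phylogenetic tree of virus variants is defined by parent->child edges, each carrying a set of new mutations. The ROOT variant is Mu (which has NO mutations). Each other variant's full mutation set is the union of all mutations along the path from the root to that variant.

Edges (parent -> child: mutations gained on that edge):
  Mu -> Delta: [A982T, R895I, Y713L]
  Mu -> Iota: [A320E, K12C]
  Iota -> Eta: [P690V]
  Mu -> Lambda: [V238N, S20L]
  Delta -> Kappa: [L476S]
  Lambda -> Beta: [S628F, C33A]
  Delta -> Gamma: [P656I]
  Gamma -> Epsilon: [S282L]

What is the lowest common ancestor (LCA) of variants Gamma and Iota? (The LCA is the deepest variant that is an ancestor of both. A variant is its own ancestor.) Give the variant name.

Answer: Mu

Derivation:
Path from root to Gamma: Mu -> Delta -> Gamma
  ancestors of Gamma: {Mu, Delta, Gamma}
Path from root to Iota: Mu -> Iota
  ancestors of Iota: {Mu, Iota}
Common ancestors: {Mu}
Walk up from Iota: Iota (not in ancestors of Gamma), Mu (in ancestors of Gamma)
Deepest common ancestor (LCA) = Mu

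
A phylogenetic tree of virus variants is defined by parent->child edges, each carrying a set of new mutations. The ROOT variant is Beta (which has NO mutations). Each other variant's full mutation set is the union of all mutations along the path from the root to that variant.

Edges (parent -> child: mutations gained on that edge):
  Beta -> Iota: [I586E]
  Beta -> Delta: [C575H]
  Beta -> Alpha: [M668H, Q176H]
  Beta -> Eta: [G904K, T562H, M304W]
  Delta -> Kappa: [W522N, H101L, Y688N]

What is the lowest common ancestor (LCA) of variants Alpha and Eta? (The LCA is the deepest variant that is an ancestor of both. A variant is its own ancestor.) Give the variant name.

Answer: Beta

Derivation:
Path from root to Alpha: Beta -> Alpha
  ancestors of Alpha: {Beta, Alpha}
Path from root to Eta: Beta -> Eta
  ancestors of Eta: {Beta, Eta}
Common ancestors: {Beta}
Walk up from Eta: Eta (not in ancestors of Alpha), Beta (in ancestors of Alpha)
Deepest common ancestor (LCA) = Beta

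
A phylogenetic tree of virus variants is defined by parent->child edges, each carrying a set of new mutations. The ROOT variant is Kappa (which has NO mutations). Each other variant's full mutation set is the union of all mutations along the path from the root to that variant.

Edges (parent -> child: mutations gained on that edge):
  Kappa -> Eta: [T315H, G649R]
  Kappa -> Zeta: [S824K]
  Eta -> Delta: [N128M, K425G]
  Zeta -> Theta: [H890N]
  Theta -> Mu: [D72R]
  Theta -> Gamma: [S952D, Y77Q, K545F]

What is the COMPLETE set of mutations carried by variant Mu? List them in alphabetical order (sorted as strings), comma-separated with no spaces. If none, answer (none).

At Kappa: gained [] -> total []
At Zeta: gained ['S824K'] -> total ['S824K']
At Theta: gained ['H890N'] -> total ['H890N', 'S824K']
At Mu: gained ['D72R'] -> total ['D72R', 'H890N', 'S824K']

Answer: D72R,H890N,S824K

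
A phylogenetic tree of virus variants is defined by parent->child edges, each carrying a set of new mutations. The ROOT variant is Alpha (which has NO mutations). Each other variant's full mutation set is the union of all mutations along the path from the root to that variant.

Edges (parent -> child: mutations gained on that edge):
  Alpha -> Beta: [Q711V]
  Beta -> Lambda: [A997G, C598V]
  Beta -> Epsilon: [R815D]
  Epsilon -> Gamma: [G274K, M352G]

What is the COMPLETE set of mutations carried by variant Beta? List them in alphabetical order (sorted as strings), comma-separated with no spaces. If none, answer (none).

Answer: Q711V

Derivation:
At Alpha: gained [] -> total []
At Beta: gained ['Q711V'] -> total ['Q711V']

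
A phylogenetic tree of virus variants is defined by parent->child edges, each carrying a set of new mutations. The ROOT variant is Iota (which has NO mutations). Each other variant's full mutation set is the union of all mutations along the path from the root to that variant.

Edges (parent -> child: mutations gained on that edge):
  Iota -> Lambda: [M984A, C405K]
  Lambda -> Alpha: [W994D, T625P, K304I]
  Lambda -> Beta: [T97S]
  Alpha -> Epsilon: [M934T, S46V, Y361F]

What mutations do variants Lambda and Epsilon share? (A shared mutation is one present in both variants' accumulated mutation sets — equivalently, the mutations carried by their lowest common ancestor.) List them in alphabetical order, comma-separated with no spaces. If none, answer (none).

Accumulating mutations along path to Lambda:
  At Iota: gained [] -> total []
  At Lambda: gained ['M984A', 'C405K'] -> total ['C405K', 'M984A']
Mutations(Lambda) = ['C405K', 'M984A']
Accumulating mutations along path to Epsilon:
  At Iota: gained [] -> total []
  At Lambda: gained ['M984A', 'C405K'] -> total ['C405K', 'M984A']
  At Alpha: gained ['W994D', 'T625P', 'K304I'] -> total ['C405K', 'K304I', 'M984A', 'T625P', 'W994D']
  At Epsilon: gained ['M934T', 'S46V', 'Y361F'] -> total ['C405K', 'K304I', 'M934T', 'M984A', 'S46V', 'T625P', 'W994D', 'Y361F']
Mutations(Epsilon) = ['C405K', 'K304I', 'M934T', 'M984A', 'S46V', 'T625P', 'W994D', 'Y361F']
Intersection: ['C405K', 'M984A'] ∩ ['C405K', 'K304I', 'M934T', 'M984A', 'S46V', 'T625P', 'W994D', 'Y361F'] = ['C405K', 'M984A']

Answer: C405K,M984A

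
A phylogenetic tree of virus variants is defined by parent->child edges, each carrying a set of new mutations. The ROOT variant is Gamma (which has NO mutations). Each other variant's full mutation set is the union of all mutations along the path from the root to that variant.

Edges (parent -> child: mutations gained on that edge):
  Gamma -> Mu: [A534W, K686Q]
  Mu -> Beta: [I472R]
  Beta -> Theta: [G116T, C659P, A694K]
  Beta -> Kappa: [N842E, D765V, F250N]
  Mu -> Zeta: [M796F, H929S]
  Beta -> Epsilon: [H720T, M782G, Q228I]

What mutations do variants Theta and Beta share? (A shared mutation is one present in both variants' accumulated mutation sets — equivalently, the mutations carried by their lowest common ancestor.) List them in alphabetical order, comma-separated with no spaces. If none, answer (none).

Accumulating mutations along path to Theta:
  At Gamma: gained [] -> total []
  At Mu: gained ['A534W', 'K686Q'] -> total ['A534W', 'K686Q']
  At Beta: gained ['I472R'] -> total ['A534W', 'I472R', 'K686Q']
  At Theta: gained ['G116T', 'C659P', 'A694K'] -> total ['A534W', 'A694K', 'C659P', 'G116T', 'I472R', 'K686Q']
Mutations(Theta) = ['A534W', 'A694K', 'C659P', 'G116T', 'I472R', 'K686Q']
Accumulating mutations along path to Beta:
  At Gamma: gained [] -> total []
  At Mu: gained ['A534W', 'K686Q'] -> total ['A534W', 'K686Q']
  At Beta: gained ['I472R'] -> total ['A534W', 'I472R', 'K686Q']
Mutations(Beta) = ['A534W', 'I472R', 'K686Q']
Intersection: ['A534W', 'A694K', 'C659P', 'G116T', 'I472R', 'K686Q'] ∩ ['A534W', 'I472R', 'K686Q'] = ['A534W', 'I472R', 'K686Q']

Answer: A534W,I472R,K686Q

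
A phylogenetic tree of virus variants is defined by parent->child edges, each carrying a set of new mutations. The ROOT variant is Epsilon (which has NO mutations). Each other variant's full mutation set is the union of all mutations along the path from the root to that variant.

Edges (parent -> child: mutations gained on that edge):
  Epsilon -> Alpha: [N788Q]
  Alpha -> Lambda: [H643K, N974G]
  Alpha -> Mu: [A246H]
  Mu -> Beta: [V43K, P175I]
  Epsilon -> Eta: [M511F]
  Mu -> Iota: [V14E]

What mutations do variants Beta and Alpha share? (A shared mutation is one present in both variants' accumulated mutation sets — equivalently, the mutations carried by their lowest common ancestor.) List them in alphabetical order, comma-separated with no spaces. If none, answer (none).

Answer: N788Q

Derivation:
Accumulating mutations along path to Beta:
  At Epsilon: gained [] -> total []
  At Alpha: gained ['N788Q'] -> total ['N788Q']
  At Mu: gained ['A246H'] -> total ['A246H', 'N788Q']
  At Beta: gained ['V43K', 'P175I'] -> total ['A246H', 'N788Q', 'P175I', 'V43K']
Mutations(Beta) = ['A246H', 'N788Q', 'P175I', 'V43K']
Accumulating mutations along path to Alpha:
  At Epsilon: gained [] -> total []
  At Alpha: gained ['N788Q'] -> total ['N788Q']
Mutations(Alpha) = ['N788Q']
Intersection: ['A246H', 'N788Q', 'P175I', 'V43K'] ∩ ['N788Q'] = ['N788Q']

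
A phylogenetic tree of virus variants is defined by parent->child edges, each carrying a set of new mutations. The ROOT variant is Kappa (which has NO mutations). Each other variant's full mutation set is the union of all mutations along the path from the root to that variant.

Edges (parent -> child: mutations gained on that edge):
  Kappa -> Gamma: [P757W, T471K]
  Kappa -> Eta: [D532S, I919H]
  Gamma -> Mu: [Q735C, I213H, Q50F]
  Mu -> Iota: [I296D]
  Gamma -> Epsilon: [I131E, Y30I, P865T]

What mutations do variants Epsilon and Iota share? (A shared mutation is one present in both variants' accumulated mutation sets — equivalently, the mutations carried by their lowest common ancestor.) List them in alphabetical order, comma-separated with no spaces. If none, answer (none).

Accumulating mutations along path to Epsilon:
  At Kappa: gained [] -> total []
  At Gamma: gained ['P757W', 'T471K'] -> total ['P757W', 'T471K']
  At Epsilon: gained ['I131E', 'Y30I', 'P865T'] -> total ['I131E', 'P757W', 'P865T', 'T471K', 'Y30I']
Mutations(Epsilon) = ['I131E', 'P757W', 'P865T', 'T471K', 'Y30I']
Accumulating mutations along path to Iota:
  At Kappa: gained [] -> total []
  At Gamma: gained ['P757W', 'T471K'] -> total ['P757W', 'T471K']
  At Mu: gained ['Q735C', 'I213H', 'Q50F'] -> total ['I213H', 'P757W', 'Q50F', 'Q735C', 'T471K']
  At Iota: gained ['I296D'] -> total ['I213H', 'I296D', 'P757W', 'Q50F', 'Q735C', 'T471K']
Mutations(Iota) = ['I213H', 'I296D', 'P757W', 'Q50F', 'Q735C', 'T471K']
Intersection: ['I131E', 'P757W', 'P865T', 'T471K', 'Y30I'] ∩ ['I213H', 'I296D', 'P757W', 'Q50F', 'Q735C', 'T471K'] = ['P757W', 'T471K']

Answer: P757W,T471K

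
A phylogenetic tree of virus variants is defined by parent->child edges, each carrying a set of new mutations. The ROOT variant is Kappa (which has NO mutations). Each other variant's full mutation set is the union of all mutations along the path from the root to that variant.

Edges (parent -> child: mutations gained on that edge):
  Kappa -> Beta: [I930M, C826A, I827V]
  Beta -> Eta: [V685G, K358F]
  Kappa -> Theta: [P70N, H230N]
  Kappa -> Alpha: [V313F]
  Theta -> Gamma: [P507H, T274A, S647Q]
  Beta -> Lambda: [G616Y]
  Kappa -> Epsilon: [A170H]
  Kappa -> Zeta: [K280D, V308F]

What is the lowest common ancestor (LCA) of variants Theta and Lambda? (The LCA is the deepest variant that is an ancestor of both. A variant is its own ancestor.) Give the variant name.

Path from root to Theta: Kappa -> Theta
  ancestors of Theta: {Kappa, Theta}
Path from root to Lambda: Kappa -> Beta -> Lambda
  ancestors of Lambda: {Kappa, Beta, Lambda}
Common ancestors: {Kappa}
Walk up from Lambda: Lambda (not in ancestors of Theta), Beta (not in ancestors of Theta), Kappa (in ancestors of Theta)
Deepest common ancestor (LCA) = Kappa

Answer: Kappa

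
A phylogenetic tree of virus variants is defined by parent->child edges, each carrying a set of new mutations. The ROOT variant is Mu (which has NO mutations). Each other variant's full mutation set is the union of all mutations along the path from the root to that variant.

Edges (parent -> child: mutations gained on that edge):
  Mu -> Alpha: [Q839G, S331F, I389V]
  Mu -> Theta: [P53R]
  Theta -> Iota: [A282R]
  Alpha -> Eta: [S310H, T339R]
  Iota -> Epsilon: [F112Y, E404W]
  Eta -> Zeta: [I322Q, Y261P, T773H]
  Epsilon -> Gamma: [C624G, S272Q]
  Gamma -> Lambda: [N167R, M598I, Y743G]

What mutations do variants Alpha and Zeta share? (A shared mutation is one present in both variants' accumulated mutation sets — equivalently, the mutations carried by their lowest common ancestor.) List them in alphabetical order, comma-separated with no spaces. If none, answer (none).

Accumulating mutations along path to Alpha:
  At Mu: gained [] -> total []
  At Alpha: gained ['Q839G', 'S331F', 'I389V'] -> total ['I389V', 'Q839G', 'S331F']
Mutations(Alpha) = ['I389V', 'Q839G', 'S331F']
Accumulating mutations along path to Zeta:
  At Mu: gained [] -> total []
  At Alpha: gained ['Q839G', 'S331F', 'I389V'] -> total ['I389V', 'Q839G', 'S331F']
  At Eta: gained ['S310H', 'T339R'] -> total ['I389V', 'Q839G', 'S310H', 'S331F', 'T339R']
  At Zeta: gained ['I322Q', 'Y261P', 'T773H'] -> total ['I322Q', 'I389V', 'Q839G', 'S310H', 'S331F', 'T339R', 'T773H', 'Y261P']
Mutations(Zeta) = ['I322Q', 'I389V', 'Q839G', 'S310H', 'S331F', 'T339R', 'T773H', 'Y261P']
Intersection: ['I389V', 'Q839G', 'S331F'] ∩ ['I322Q', 'I389V', 'Q839G', 'S310H', 'S331F', 'T339R', 'T773H', 'Y261P'] = ['I389V', 'Q839G', 'S331F']

Answer: I389V,Q839G,S331F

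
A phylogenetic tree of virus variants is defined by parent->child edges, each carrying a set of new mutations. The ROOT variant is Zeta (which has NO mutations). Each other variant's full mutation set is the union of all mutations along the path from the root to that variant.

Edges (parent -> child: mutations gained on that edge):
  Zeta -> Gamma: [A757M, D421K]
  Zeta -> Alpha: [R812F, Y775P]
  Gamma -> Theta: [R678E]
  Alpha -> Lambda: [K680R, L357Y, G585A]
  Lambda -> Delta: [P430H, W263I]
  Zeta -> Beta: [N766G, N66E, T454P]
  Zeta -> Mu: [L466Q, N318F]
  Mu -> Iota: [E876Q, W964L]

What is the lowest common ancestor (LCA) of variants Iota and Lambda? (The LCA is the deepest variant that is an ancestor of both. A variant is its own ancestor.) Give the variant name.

Answer: Zeta

Derivation:
Path from root to Iota: Zeta -> Mu -> Iota
  ancestors of Iota: {Zeta, Mu, Iota}
Path from root to Lambda: Zeta -> Alpha -> Lambda
  ancestors of Lambda: {Zeta, Alpha, Lambda}
Common ancestors: {Zeta}
Walk up from Lambda: Lambda (not in ancestors of Iota), Alpha (not in ancestors of Iota), Zeta (in ancestors of Iota)
Deepest common ancestor (LCA) = Zeta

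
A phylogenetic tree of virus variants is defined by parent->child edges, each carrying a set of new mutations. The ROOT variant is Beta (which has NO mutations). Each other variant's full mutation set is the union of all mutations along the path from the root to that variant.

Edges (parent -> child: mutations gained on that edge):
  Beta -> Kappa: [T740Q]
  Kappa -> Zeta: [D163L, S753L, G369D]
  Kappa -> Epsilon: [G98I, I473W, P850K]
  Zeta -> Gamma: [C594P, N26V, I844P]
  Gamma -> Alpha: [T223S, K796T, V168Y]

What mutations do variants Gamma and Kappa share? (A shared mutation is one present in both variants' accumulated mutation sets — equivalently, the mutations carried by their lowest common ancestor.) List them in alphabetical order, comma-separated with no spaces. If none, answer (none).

Answer: T740Q

Derivation:
Accumulating mutations along path to Gamma:
  At Beta: gained [] -> total []
  At Kappa: gained ['T740Q'] -> total ['T740Q']
  At Zeta: gained ['D163L', 'S753L', 'G369D'] -> total ['D163L', 'G369D', 'S753L', 'T740Q']
  At Gamma: gained ['C594P', 'N26V', 'I844P'] -> total ['C594P', 'D163L', 'G369D', 'I844P', 'N26V', 'S753L', 'T740Q']
Mutations(Gamma) = ['C594P', 'D163L', 'G369D', 'I844P', 'N26V', 'S753L', 'T740Q']
Accumulating mutations along path to Kappa:
  At Beta: gained [] -> total []
  At Kappa: gained ['T740Q'] -> total ['T740Q']
Mutations(Kappa) = ['T740Q']
Intersection: ['C594P', 'D163L', 'G369D', 'I844P', 'N26V', 'S753L', 'T740Q'] ∩ ['T740Q'] = ['T740Q']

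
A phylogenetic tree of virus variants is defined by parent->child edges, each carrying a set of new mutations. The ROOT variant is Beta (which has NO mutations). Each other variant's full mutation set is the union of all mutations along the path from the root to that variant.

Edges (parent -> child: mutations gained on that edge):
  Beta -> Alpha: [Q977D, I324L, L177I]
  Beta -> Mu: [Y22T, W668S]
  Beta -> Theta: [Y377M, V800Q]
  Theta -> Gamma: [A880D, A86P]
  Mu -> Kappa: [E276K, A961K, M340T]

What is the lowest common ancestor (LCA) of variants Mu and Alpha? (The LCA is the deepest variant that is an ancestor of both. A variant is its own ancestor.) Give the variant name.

Path from root to Mu: Beta -> Mu
  ancestors of Mu: {Beta, Mu}
Path from root to Alpha: Beta -> Alpha
  ancestors of Alpha: {Beta, Alpha}
Common ancestors: {Beta}
Walk up from Alpha: Alpha (not in ancestors of Mu), Beta (in ancestors of Mu)
Deepest common ancestor (LCA) = Beta

Answer: Beta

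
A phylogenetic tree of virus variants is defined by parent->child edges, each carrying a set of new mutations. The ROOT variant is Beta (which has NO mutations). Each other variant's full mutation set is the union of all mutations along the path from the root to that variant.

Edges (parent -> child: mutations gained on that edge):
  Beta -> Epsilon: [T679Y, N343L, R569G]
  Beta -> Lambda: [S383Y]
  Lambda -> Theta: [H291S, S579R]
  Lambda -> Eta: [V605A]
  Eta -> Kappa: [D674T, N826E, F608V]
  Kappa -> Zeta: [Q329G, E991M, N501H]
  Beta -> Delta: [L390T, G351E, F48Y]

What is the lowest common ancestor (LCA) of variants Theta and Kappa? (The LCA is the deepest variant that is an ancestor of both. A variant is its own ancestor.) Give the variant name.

Answer: Lambda

Derivation:
Path from root to Theta: Beta -> Lambda -> Theta
  ancestors of Theta: {Beta, Lambda, Theta}
Path from root to Kappa: Beta -> Lambda -> Eta -> Kappa
  ancestors of Kappa: {Beta, Lambda, Eta, Kappa}
Common ancestors: {Beta, Lambda}
Walk up from Kappa: Kappa (not in ancestors of Theta), Eta (not in ancestors of Theta), Lambda (in ancestors of Theta), Beta (in ancestors of Theta)
Deepest common ancestor (LCA) = Lambda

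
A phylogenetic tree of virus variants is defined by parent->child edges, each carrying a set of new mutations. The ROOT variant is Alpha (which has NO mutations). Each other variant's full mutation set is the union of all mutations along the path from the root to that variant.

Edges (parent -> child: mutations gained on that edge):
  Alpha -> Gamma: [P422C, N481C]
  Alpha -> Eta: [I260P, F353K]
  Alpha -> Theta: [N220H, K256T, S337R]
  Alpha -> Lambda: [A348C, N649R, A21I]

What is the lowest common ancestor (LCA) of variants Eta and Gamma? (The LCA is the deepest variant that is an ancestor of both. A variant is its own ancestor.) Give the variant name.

Answer: Alpha

Derivation:
Path from root to Eta: Alpha -> Eta
  ancestors of Eta: {Alpha, Eta}
Path from root to Gamma: Alpha -> Gamma
  ancestors of Gamma: {Alpha, Gamma}
Common ancestors: {Alpha}
Walk up from Gamma: Gamma (not in ancestors of Eta), Alpha (in ancestors of Eta)
Deepest common ancestor (LCA) = Alpha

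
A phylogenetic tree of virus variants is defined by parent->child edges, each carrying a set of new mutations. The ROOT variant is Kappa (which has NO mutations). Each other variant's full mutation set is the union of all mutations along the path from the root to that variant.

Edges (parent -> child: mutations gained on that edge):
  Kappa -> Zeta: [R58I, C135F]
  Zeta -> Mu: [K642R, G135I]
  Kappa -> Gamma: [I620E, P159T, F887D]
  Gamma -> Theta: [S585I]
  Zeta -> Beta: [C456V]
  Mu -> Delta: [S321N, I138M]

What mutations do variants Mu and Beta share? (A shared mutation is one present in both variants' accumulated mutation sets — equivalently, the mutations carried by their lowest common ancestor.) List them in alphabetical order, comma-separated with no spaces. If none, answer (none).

Answer: C135F,R58I

Derivation:
Accumulating mutations along path to Mu:
  At Kappa: gained [] -> total []
  At Zeta: gained ['R58I', 'C135F'] -> total ['C135F', 'R58I']
  At Mu: gained ['K642R', 'G135I'] -> total ['C135F', 'G135I', 'K642R', 'R58I']
Mutations(Mu) = ['C135F', 'G135I', 'K642R', 'R58I']
Accumulating mutations along path to Beta:
  At Kappa: gained [] -> total []
  At Zeta: gained ['R58I', 'C135F'] -> total ['C135F', 'R58I']
  At Beta: gained ['C456V'] -> total ['C135F', 'C456V', 'R58I']
Mutations(Beta) = ['C135F', 'C456V', 'R58I']
Intersection: ['C135F', 'G135I', 'K642R', 'R58I'] ∩ ['C135F', 'C456V', 'R58I'] = ['C135F', 'R58I']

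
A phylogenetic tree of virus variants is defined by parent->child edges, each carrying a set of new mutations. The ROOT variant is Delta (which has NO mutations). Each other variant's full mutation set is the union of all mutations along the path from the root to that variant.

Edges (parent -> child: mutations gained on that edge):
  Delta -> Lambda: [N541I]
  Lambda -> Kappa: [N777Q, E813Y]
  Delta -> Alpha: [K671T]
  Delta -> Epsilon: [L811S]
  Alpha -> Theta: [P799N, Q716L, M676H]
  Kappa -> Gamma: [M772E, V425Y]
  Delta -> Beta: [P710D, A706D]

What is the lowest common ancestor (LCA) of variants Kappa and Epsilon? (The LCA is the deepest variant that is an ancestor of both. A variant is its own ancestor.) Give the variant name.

Answer: Delta

Derivation:
Path from root to Kappa: Delta -> Lambda -> Kappa
  ancestors of Kappa: {Delta, Lambda, Kappa}
Path from root to Epsilon: Delta -> Epsilon
  ancestors of Epsilon: {Delta, Epsilon}
Common ancestors: {Delta}
Walk up from Epsilon: Epsilon (not in ancestors of Kappa), Delta (in ancestors of Kappa)
Deepest common ancestor (LCA) = Delta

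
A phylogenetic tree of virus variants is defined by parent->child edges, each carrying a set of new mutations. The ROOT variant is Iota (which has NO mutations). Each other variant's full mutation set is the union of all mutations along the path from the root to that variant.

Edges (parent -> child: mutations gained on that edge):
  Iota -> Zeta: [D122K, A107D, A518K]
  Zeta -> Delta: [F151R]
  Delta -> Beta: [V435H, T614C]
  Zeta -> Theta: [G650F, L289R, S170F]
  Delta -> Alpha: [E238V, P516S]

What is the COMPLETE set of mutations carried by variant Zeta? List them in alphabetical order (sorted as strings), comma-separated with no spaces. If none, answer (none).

Answer: A107D,A518K,D122K

Derivation:
At Iota: gained [] -> total []
At Zeta: gained ['D122K', 'A107D', 'A518K'] -> total ['A107D', 'A518K', 'D122K']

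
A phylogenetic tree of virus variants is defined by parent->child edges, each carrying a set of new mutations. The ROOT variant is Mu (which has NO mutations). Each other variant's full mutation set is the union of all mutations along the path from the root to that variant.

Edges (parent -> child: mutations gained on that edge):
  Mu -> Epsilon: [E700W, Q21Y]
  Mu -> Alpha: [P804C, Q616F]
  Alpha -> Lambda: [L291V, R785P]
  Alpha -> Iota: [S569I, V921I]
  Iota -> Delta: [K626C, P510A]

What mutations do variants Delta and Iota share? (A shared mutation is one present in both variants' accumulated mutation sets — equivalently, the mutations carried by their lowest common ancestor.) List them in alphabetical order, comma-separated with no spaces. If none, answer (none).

Accumulating mutations along path to Delta:
  At Mu: gained [] -> total []
  At Alpha: gained ['P804C', 'Q616F'] -> total ['P804C', 'Q616F']
  At Iota: gained ['S569I', 'V921I'] -> total ['P804C', 'Q616F', 'S569I', 'V921I']
  At Delta: gained ['K626C', 'P510A'] -> total ['K626C', 'P510A', 'P804C', 'Q616F', 'S569I', 'V921I']
Mutations(Delta) = ['K626C', 'P510A', 'P804C', 'Q616F', 'S569I', 'V921I']
Accumulating mutations along path to Iota:
  At Mu: gained [] -> total []
  At Alpha: gained ['P804C', 'Q616F'] -> total ['P804C', 'Q616F']
  At Iota: gained ['S569I', 'V921I'] -> total ['P804C', 'Q616F', 'S569I', 'V921I']
Mutations(Iota) = ['P804C', 'Q616F', 'S569I', 'V921I']
Intersection: ['K626C', 'P510A', 'P804C', 'Q616F', 'S569I', 'V921I'] ∩ ['P804C', 'Q616F', 'S569I', 'V921I'] = ['P804C', 'Q616F', 'S569I', 'V921I']

Answer: P804C,Q616F,S569I,V921I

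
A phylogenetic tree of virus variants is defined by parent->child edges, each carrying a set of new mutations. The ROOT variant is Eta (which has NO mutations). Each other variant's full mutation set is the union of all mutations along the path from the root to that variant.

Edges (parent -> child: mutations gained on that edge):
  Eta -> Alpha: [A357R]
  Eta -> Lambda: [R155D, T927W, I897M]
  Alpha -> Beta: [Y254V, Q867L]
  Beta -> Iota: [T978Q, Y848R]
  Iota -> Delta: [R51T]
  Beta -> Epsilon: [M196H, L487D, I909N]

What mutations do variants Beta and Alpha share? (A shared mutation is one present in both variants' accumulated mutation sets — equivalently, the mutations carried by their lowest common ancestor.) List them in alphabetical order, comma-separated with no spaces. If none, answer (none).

Accumulating mutations along path to Beta:
  At Eta: gained [] -> total []
  At Alpha: gained ['A357R'] -> total ['A357R']
  At Beta: gained ['Y254V', 'Q867L'] -> total ['A357R', 'Q867L', 'Y254V']
Mutations(Beta) = ['A357R', 'Q867L', 'Y254V']
Accumulating mutations along path to Alpha:
  At Eta: gained [] -> total []
  At Alpha: gained ['A357R'] -> total ['A357R']
Mutations(Alpha) = ['A357R']
Intersection: ['A357R', 'Q867L', 'Y254V'] ∩ ['A357R'] = ['A357R']

Answer: A357R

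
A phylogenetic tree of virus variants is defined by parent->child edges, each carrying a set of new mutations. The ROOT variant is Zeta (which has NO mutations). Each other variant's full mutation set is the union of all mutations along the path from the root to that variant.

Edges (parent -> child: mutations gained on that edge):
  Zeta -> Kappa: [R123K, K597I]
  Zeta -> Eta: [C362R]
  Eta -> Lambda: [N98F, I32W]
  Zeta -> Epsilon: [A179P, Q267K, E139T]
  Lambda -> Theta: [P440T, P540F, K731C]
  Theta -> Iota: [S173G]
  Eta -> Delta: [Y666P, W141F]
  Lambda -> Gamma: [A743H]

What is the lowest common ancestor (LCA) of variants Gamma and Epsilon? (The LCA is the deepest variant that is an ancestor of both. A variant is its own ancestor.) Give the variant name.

Path from root to Gamma: Zeta -> Eta -> Lambda -> Gamma
  ancestors of Gamma: {Zeta, Eta, Lambda, Gamma}
Path from root to Epsilon: Zeta -> Epsilon
  ancestors of Epsilon: {Zeta, Epsilon}
Common ancestors: {Zeta}
Walk up from Epsilon: Epsilon (not in ancestors of Gamma), Zeta (in ancestors of Gamma)
Deepest common ancestor (LCA) = Zeta

Answer: Zeta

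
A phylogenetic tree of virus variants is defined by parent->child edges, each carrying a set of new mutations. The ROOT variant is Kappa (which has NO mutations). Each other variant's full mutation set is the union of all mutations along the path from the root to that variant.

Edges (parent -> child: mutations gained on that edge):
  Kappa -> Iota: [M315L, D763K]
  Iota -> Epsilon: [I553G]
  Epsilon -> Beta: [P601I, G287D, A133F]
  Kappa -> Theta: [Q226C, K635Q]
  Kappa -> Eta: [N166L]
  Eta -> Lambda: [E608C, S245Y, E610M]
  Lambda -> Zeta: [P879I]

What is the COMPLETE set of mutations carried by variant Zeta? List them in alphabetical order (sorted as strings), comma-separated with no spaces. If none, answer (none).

At Kappa: gained [] -> total []
At Eta: gained ['N166L'] -> total ['N166L']
At Lambda: gained ['E608C', 'S245Y', 'E610M'] -> total ['E608C', 'E610M', 'N166L', 'S245Y']
At Zeta: gained ['P879I'] -> total ['E608C', 'E610M', 'N166L', 'P879I', 'S245Y']

Answer: E608C,E610M,N166L,P879I,S245Y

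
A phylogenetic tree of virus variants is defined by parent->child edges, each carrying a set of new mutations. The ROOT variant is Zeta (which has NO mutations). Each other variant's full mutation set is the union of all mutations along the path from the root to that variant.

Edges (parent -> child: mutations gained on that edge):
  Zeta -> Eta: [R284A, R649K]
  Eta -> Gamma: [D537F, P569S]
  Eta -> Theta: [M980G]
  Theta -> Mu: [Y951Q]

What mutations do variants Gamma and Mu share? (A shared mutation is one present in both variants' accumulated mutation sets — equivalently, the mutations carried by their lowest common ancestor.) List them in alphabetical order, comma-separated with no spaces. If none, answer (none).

Accumulating mutations along path to Gamma:
  At Zeta: gained [] -> total []
  At Eta: gained ['R284A', 'R649K'] -> total ['R284A', 'R649K']
  At Gamma: gained ['D537F', 'P569S'] -> total ['D537F', 'P569S', 'R284A', 'R649K']
Mutations(Gamma) = ['D537F', 'P569S', 'R284A', 'R649K']
Accumulating mutations along path to Mu:
  At Zeta: gained [] -> total []
  At Eta: gained ['R284A', 'R649K'] -> total ['R284A', 'R649K']
  At Theta: gained ['M980G'] -> total ['M980G', 'R284A', 'R649K']
  At Mu: gained ['Y951Q'] -> total ['M980G', 'R284A', 'R649K', 'Y951Q']
Mutations(Mu) = ['M980G', 'R284A', 'R649K', 'Y951Q']
Intersection: ['D537F', 'P569S', 'R284A', 'R649K'] ∩ ['M980G', 'R284A', 'R649K', 'Y951Q'] = ['R284A', 'R649K']

Answer: R284A,R649K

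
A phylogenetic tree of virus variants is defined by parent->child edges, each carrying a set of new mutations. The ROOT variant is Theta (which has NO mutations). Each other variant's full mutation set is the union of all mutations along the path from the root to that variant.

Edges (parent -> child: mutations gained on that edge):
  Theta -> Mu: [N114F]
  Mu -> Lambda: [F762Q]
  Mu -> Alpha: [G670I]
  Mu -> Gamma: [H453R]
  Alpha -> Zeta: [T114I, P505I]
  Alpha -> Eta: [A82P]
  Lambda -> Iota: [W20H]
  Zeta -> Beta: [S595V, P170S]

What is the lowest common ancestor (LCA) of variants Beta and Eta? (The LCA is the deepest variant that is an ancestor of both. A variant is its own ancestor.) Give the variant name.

Answer: Alpha

Derivation:
Path from root to Beta: Theta -> Mu -> Alpha -> Zeta -> Beta
  ancestors of Beta: {Theta, Mu, Alpha, Zeta, Beta}
Path from root to Eta: Theta -> Mu -> Alpha -> Eta
  ancestors of Eta: {Theta, Mu, Alpha, Eta}
Common ancestors: {Theta, Mu, Alpha}
Walk up from Eta: Eta (not in ancestors of Beta), Alpha (in ancestors of Beta), Mu (in ancestors of Beta), Theta (in ancestors of Beta)
Deepest common ancestor (LCA) = Alpha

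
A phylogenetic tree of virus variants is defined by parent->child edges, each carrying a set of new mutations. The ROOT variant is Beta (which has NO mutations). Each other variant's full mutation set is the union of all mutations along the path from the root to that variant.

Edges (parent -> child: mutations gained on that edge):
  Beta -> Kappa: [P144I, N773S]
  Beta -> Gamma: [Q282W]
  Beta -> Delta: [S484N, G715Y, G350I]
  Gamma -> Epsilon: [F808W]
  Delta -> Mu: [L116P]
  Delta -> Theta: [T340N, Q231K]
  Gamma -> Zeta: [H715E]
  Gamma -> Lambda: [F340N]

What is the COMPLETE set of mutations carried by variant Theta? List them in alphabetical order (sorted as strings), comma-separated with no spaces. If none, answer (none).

At Beta: gained [] -> total []
At Delta: gained ['S484N', 'G715Y', 'G350I'] -> total ['G350I', 'G715Y', 'S484N']
At Theta: gained ['T340N', 'Q231K'] -> total ['G350I', 'G715Y', 'Q231K', 'S484N', 'T340N']

Answer: G350I,G715Y,Q231K,S484N,T340N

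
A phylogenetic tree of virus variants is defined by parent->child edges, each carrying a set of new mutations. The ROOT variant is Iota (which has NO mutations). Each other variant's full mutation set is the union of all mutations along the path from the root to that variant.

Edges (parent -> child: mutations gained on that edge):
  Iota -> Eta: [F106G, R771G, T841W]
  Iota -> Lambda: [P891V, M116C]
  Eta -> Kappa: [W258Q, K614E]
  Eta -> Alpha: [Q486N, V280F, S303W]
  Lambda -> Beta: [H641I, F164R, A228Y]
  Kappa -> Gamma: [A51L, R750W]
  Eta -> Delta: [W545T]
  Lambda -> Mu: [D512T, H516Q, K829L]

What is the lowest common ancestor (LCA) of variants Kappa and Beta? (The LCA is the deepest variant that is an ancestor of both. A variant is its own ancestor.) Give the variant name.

Answer: Iota

Derivation:
Path from root to Kappa: Iota -> Eta -> Kappa
  ancestors of Kappa: {Iota, Eta, Kappa}
Path from root to Beta: Iota -> Lambda -> Beta
  ancestors of Beta: {Iota, Lambda, Beta}
Common ancestors: {Iota}
Walk up from Beta: Beta (not in ancestors of Kappa), Lambda (not in ancestors of Kappa), Iota (in ancestors of Kappa)
Deepest common ancestor (LCA) = Iota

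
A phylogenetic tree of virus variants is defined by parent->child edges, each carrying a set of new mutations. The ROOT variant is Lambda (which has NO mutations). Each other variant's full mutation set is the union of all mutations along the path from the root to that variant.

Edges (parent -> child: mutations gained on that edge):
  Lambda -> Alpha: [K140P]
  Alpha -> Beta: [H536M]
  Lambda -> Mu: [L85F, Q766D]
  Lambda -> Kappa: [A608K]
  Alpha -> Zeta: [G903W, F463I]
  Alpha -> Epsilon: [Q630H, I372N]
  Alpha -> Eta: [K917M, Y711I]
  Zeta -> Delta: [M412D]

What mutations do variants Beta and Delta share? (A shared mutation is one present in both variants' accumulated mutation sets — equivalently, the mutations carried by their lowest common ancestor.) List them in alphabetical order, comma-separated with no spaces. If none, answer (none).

Accumulating mutations along path to Beta:
  At Lambda: gained [] -> total []
  At Alpha: gained ['K140P'] -> total ['K140P']
  At Beta: gained ['H536M'] -> total ['H536M', 'K140P']
Mutations(Beta) = ['H536M', 'K140P']
Accumulating mutations along path to Delta:
  At Lambda: gained [] -> total []
  At Alpha: gained ['K140P'] -> total ['K140P']
  At Zeta: gained ['G903W', 'F463I'] -> total ['F463I', 'G903W', 'K140P']
  At Delta: gained ['M412D'] -> total ['F463I', 'G903W', 'K140P', 'M412D']
Mutations(Delta) = ['F463I', 'G903W', 'K140P', 'M412D']
Intersection: ['H536M', 'K140P'] ∩ ['F463I', 'G903W', 'K140P', 'M412D'] = ['K140P']

Answer: K140P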